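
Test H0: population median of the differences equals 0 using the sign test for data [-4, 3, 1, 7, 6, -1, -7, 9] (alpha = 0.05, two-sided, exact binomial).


Step 1: Discard zero differences. Original n = 8; n_eff = number of nonzero differences = 8.
Nonzero differences (with sign): -4, +3, +1, +7, +6, -1, -7, +9
Step 2: Count signs: positive = 5, negative = 3.
Step 3: Under H0: P(positive) = 0.5, so the number of positives S ~ Bin(8, 0.5).
Step 4: Two-sided exact p-value = sum of Bin(8,0.5) probabilities at or below the observed probability = 0.726562.
Step 5: alpha = 0.05. fail to reject H0.

n_eff = 8, pos = 5, neg = 3, p = 0.726562, fail to reject H0.


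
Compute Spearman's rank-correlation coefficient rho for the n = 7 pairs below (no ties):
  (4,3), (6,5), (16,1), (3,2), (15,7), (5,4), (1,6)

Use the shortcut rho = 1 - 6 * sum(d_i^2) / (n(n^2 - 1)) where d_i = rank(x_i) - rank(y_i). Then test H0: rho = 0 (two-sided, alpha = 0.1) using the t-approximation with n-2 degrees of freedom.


Step 1: Rank x and y separately (midranks; no ties here).
rank(x): 4->3, 6->5, 16->7, 3->2, 15->6, 5->4, 1->1
rank(y): 3->3, 5->5, 1->1, 2->2, 7->7, 4->4, 6->6
Step 2: d_i = R_x(i) - R_y(i); compute d_i^2.
  (3-3)^2=0, (5-5)^2=0, (7-1)^2=36, (2-2)^2=0, (6-7)^2=1, (4-4)^2=0, (1-6)^2=25
sum(d^2) = 62.
Step 3: rho = 1 - 6*62 / (7*(7^2 - 1)) = 1 - 372/336 = -0.107143.
Step 4: Under H0, t = rho * sqrt((n-2)/(1-rho^2)) = -0.2410 ~ t(5).
Step 5: Two-sided p-value from the t-distribution with 5 df = 0.819151.
Step 6: alpha = 0.1. fail to reject H0.

rho = -0.1071, p = 0.819151, fail to reject H0 at alpha = 0.1.


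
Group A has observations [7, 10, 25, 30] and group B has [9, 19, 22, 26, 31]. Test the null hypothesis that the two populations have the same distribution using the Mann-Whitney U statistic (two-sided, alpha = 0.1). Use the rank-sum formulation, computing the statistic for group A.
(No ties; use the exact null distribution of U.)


Step 1: Combine and sort all 9 observations; assign midranks.
sorted (value, group): (7,X), (9,Y), (10,X), (19,Y), (22,Y), (25,X), (26,Y), (30,X), (31,Y)
ranks: 7->1, 9->2, 10->3, 19->4, 22->5, 25->6, 26->7, 30->8, 31->9
Step 2: Rank sum for X: R1 = 1 + 3 + 6 + 8 = 18.
Step 3: U_X = R1 - n1(n1+1)/2 = 18 - 4*5/2 = 18 - 10 = 8.
       U_Y = n1*n2 - U_X = 20 - 8 = 12.
Step 4: No ties, so the exact null distribution of U (based on enumerating the C(9,4) = 126 equally likely rank assignments) gives the two-sided p-value.
Step 5: p-value = 0.730159; compare to alpha = 0.1. fail to reject H0.

U_X = 8, p = 0.730159, fail to reject H0 at alpha = 0.1.


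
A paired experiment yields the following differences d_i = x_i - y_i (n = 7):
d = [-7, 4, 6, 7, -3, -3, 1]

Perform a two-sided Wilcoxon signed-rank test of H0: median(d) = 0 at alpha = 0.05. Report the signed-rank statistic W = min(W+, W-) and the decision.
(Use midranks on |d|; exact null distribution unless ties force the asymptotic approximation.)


Step 1: Drop any zero differences (none here) and take |d_i|.
|d| = [7, 4, 6, 7, 3, 3, 1]
Step 2: Midrank |d_i| (ties get averaged ranks).
ranks: |7|->6.5, |4|->4, |6|->5, |7|->6.5, |3|->2.5, |3|->2.5, |1|->1
Step 3: Attach original signs; sum ranks with positive sign and with negative sign.
W+ = 4 + 5 + 6.5 + 1 = 16.5
W- = 6.5 + 2.5 + 2.5 = 11.5
(Check: W+ + W- = 28 should equal n(n+1)/2 = 28.)
Step 4: Test statistic W = min(W+, W-) = 11.5.
Step 5: Ties in |d|, so use the tie-corrected normal approximation.
        E[W] = n(n+1)/4 = 7*8/4 = 14.
        Tie groups: |d|=3 (t=2), |d|=7 (t=2); sum(t^3 - t) = 12.
        Var[W] = n(n+1)(2n+1)/24 - sum(t^3-t)/48 = 840/24 - 12/48 = 34.75.
        z = (W - E[W]) / sqrt(Var[W]) = (11.5 - 14) / 5.8949 = -0.4241.
        Two-sided p = 2*Phi(z) = 0.671497.
Step 6: alpha = 0.05. fail to reject H0.

W+ = 16.5, W- = 11.5, W = min = 11.5, p = 0.671497, fail to reject H0.


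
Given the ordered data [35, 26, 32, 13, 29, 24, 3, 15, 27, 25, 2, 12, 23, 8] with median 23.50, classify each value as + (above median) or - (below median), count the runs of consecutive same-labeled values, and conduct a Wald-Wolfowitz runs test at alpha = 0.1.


Step 1: Compute median = 23.50; label A = above, B = below.
Labels in order: AAABAABBAABBBB  (n_A = 7, n_B = 7)
Step 2: Count runs R = 6.
Step 3: Under H0 (random ordering), E[R] = 2*n_A*n_B/(n_A+n_B) + 1 = 2*7*7/14 + 1 = 8.0000.
        Var[R] = 2*n_A*n_B*(2*n_A*n_B - n_A - n_B) / ((n_A+n_B)^2 * (n_A+n_B-1)) = 8232/2548 = 3.2308.
        SD[R] = 1.7974.
Step 4: Continuity-corrected z = (R + 0.5 - E[R]) / SD[R] = (6 + 0.5 - 8.0000) / 1.7974 = -0.8345.
Step 5: Two-sided p-value via normal approximation = 2*(1 - Phi(|z|)) = 0.403986.
Step 6: alpha = 0.1. fail to reject H0.

R = 6, z = -0.8345, p = 0.403986, fail to reject H0.


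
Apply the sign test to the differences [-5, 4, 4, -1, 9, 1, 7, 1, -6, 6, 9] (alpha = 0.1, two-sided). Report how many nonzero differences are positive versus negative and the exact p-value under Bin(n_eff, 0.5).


Step 1: Discard zero differences. Original n = 11; n_eff = number of nonzero differences = 11.
Nonzero differences (with sign): -5, +4, +4, -1, +9, +1, +7, +1, -6, +6, +9
Step 2: Count signs: positive = 8, negative = 3.
Step 3: Under H0: P(positive) = 0.5, so the number of positives S ~ Bin(11, 0.5).
Step 4: Two-sided exact p-value = sum of Bin(11,0.5) probabilities at or below the observed probability = 0.226562.
Step 5: alpha = 0.1. fail to reject H0.

n_eff = 11, pos = 8, neg = 3, p = 0.226562, fail to reject H0.


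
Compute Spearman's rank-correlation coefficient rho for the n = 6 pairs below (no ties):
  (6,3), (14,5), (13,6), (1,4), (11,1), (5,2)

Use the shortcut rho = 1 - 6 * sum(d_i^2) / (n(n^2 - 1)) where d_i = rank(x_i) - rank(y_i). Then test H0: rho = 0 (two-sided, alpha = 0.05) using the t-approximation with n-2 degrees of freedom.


Step 1: Rank x and y separately (midranks; no ties here).
rank(x): 6->3, 14->6, 13->5, 1->1, 11->4, 5->2
rank(y): 3->3, 5->5, 6->6, 4->4, 1->1, 2->2
Step 2: d_i = R_x(i) - R_y(i); compute d_i^2.
  (3-3)^2=0, (6-5)^2=1, (5-6)^2=1, (1-4)^2=9, (4-1)^2=9, (2-2)^2=0
sum(d^2) = 20.
Step 3: rho = 1 - 6*20 / (6*(6^2 - 1)) = 1 - 120/210 = 0.428571.
Step 4: Under H0, t = rho * sqrt((n-2)/(1-rho^2)) = 0.9487 ~ t(4).
Step 5: Two-sided p-value from the t-distribution with 4 df = 0.396501.
Step 6: alpha = 0.05. fail to reject H0.

rho = 0.4286, p = 0.396501, fail to reject H0 at alpha = 0.05.


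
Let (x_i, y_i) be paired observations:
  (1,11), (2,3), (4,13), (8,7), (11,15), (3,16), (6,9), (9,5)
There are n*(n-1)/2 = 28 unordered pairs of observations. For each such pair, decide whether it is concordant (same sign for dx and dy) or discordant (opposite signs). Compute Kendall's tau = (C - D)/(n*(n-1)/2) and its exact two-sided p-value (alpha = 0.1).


Step 1: Enumerate the 28 unordered pairs (i,j) with i<j and classify each by sign(x_j-x_i) * sign(y_j-y_i).
  (1,2):dx=+1,dy=-8->D; (1,3):dx=+3,dy=+2->C; (1,4):dx=+7,dy=-4->D; (1,5):dx=+10,dy=+4->C
  (1,6):dx=+2,dy=+5->C; (1,7):dx=+5,dy=-2->D; (1,8):dx=+8,dy=-6->D; (2,3):dx=+2,dy=+10->C
  (2,4):dx=+6,dy=+4->C; (2,5):dx=+9,dy=+12->C; (2,6):dx=+1,dy=+13->C; (2,7):dx=+4,dy=+6->C
  (2,8):dx=+7,dy=+2->C; (3,4):dx=+4,dy=-6->D; (3,5):dx=+7,dy=+2->C; (3,6):dx=-1,dy=+3->D
  (3,7):dx=+2,dy=-4->D; (3,8):dx=+5,dy=-8->D; (4,5):dx=+3,dy=+8->C; (4,6):dx=-5,dy=+9->D
  (4,7):dx=-2,dy=+2->D; (4,8):dx=+1,dy=-2->D; (5,6):dx=-8,dy=+1->D; (5,7):dx=-5,dy=-6->C
  (5,8):dx=-2,dy=-10->C; (6,7):dx=+3,dy=-7->D; (6,8):dx=+6,dy=-11->D; (7,8):dx=+3,dy=-4->D
Step 2: C = 13, D = 15, total pairs = 28.
Step 3: tau = (C - D)/(n(n-1)/2) = (13 - 15)/28 = -0.071429.
Step 4: Exact two-sided p-value (enumerate n! = 40320 permutations of y under H0): p = 0.904861.
Step 5: alpha = 0.1. fail to reject H0.

tau_b = -0.0714 (C=13, D=15), p = 0.904861, fail to reject H0.


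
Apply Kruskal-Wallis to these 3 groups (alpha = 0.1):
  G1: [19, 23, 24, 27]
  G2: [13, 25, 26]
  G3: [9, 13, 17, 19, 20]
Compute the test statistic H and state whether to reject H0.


Step 1: Combine all N = 12 observations and assign midranks.
sorted (value, group, rank): (9,G3,1), (13,G2,2.5), (13,G3,2.5), (17,G3,4), (19,G1,5.5), (19,G3,5.5), (20,G3,7), (23,G1,8), (24,G1,9), (25,G2,10), (26,G2,11), (27,G1,12)
Step 2: Sum ranks within each group.
R_1 = 34.5 (n_1 = 4)
R_2 = 23.5 (n_2 = 3)
R_3 = 20 (n_3 = 5)
Step 3: H = 12/(N(N+1)) * sum(R_i^2/n_i) - 3(N+1)
     = 12/(12*13) * (34.5^2/4 + 23.5^2/3 + 20^2/5) - 3*13
     = 0.076923 * 561.646 - 39
     = 4.203526.
Step 4: Ties present; correction factor C = 1 - 12/(12^3 - 12) = 0.993007. Corrected H = 4.203526 / 0.993007 = 4.233128.
Step 5: Under H0, H ~ chi^2(2); p-value = 0.120445.
Step 6: alpha = 0.1. fail to reject H0.

H = 4.2331, df = 2, p = 0.120445, fail to reject H0.


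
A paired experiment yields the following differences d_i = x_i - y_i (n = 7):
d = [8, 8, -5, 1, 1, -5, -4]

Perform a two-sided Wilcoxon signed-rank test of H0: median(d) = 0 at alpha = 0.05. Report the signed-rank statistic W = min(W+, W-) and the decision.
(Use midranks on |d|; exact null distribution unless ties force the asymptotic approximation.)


Step 1: Drop any zero differences (none here) and take |d_i|.
|d| = [8, 8, 5, 1, 1, 5, 4]
Step 2: Midrank |d_i| (ties get averaged ranks).
ranks: |8|->6.5, |8|->6.5, |5|->4.5, |1|->1.5, |1|->1.5, |5|->4.5, |4|->3
Step 3: Attach original signs; sum ranks with positive sign and with negative sign.
W+ = 6.5 + 6.5 + 1.5 + 1.5 = 16
W- = 4.5 + 4.5 + 3 = 12
(Check: W+ + W- = 28 should equal n(n+1)/2 = 28.)
Step 4: Test statistic W = min(W+, W-) = 12.
Step 5: Ties in |d|, so use the tie-corrected normal approximation.
        E[W] = n(n+1)/4 = 7*8/4 = 14.
        Tie groups: |d|=1 (t=2), |d|=5 (t=2), |d|=8 (t=2); sum(t^3 - t) = 18.
        Var[W] = n(n+1)(2n+1)/24 - sum(t^3-t)/48 = 840/24 - 18/48 = 34.625.
        z = (W - E[W]) / sqrt(Var[W]) = (12 - 14) / 5.8843 = -0.3399.
        Two-sided p = 2*Phi(z) = 0.733941.
Step 6: alpha = 0.05. fail to reject H0.

W+ = 16, W- = 12, W = min = 12, p = 0.733941, fail to reject H0.


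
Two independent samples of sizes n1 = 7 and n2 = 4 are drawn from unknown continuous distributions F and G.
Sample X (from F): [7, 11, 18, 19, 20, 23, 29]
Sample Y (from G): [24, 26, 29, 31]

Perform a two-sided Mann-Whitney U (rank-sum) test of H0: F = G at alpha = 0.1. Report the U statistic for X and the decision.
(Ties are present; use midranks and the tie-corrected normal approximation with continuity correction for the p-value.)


Step 1: Combine and sort all 11 observations; assign midranks.
sorted (value, group): (7,X), (11,X), (18,X), (19,X), (20,X), (23,X), (24,Y), (26,Y), (29,X), (29,Y), (31,Y)
ranks: 7->1, 11->2, 18->3, 19->4, 20->5, 23->6, 24->7, 26->8, 29->9.5, 29->9.5, 31->11
Step 2: Rank sum for X: R1 = 1 + 2 + 3 + 4 + 5 + 6 + 9.5 = 30.5.
Step 3: U_X = R1 - n1(n1+1)/2 = 30.5 - 7*8/2 = 30.5 - 28 = 2.5.
       U_Y = n1*n2 - U_X = 28 - 2.5 = 25.5.
Step 4: Ties are present, so use the tie-corrected normal approximation (with continuity correction) for the p-value.
Step 5: p-value = 0.037202; compare to alpha = 0.1. reject H0.

U_X = 2.5, p = 0.037202, reject H0 at alpha = 0.1.


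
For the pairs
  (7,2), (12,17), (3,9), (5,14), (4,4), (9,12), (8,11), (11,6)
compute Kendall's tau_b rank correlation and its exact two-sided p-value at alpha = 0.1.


Step 1: Enumerate the 28 unordered pairs (i,j) with i<j and classify each by sign(x_j-x_i) * sign(y_j-y_i).
  (1,2):dx=+5,dy=+15->C; (1,3):dx=-4,dy=+7->D; (1,4):dx=-2,dy=+12->D; (1,5):dx=-3,dy=+2->D
  (1,6):dx=+2,dy=+10->C; (1,7):dx=+1,dy=+9->C; (1,8):dx=+4,dy=+4->C; (2,3):dx=-9,dy=-8->C
  (2,4):dx=-7,dy=-3->C; (2,5):dx=-8,dy=-13->C; (2,6):dx=-3,dy=-5->C; (2,7):dx=-4,dy=-6->C
  (2,8):dx=-1,dy=-11->C; (3,4):dx=+2,dy=+5->C; (3,5):dx=+1,dy=-5->D; (3,6):dx=+6,dy=+3->C
  (3,7):dx=+5,dy=+2->C; (3,8):dx=+8,dy=-3->D; (4,5):dx=-1,dy=-10->C; (4,6):dx=+4,dy=-2->D
  (4,7):dx=+3,dy=-3->D; (4,8):dx=+6,dy=-8->D; (5,6):dx=+5,dy=+8->C; (5,7):dx=+4,dy=+7->C
  (5,8):dx=+7,dy=+2->C; (6,7):dx=-1,dy=-1->C; (6,8):dx=+2,dy=-6->D; (7,8):dx=+3,dy=-5->D
Step 2: C = 18, D = 10, total pairs = 28.
Step 3: tau = (C - D)/(n(n-1)/2) = (18 - 10)/28 = 0.285714.
Step 4: Exact two-sided p-value (enumerate n! = 40320 permutations of y under H0): p = 0.398760.
Step 5: alpha = 0.1. fail to reject H0.

tau_b = 0.2857 (C=18, D=10), p = 0.398760, fail to reject H0.


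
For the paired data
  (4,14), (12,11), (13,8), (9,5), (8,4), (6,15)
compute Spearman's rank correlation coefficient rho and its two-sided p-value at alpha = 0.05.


Step 1: Rank x and y separately (midranks; no ties here).
rank(x): 4->1, 12->5, 13->6, 9->4, 8->3, 6->2
rank(y): 14->5, 11->4, 8->3, 5->2, 4->1, 15->6
Step 2: d_i = R_x(i) - R_y(i); compute d_i^2.
  (1-5)^2=16, (5-4)^2=1, (6-3)^2=9, (4-2)^2=4, (3-1)^2=4, (2-6)^2=16
sum(d^2) = 50.
Step 3: rho = 1 - 6*50 / (6*(6^2 - 1)) = 1 - 300/210 = -0.428571.
Step 4: Under H0, t = rho * sqrt((n-2)/(1-rho^2)) = -0.9487 ~ t(4).
Step 5: Two-sided p-value from the t-distribution with 4 df = 0.396501.
Step 6: alpha = 0.05. fail to reject H0.

rho = -0.4286, p = 0.396501, fail to reject H0 at alpha = 0.05.


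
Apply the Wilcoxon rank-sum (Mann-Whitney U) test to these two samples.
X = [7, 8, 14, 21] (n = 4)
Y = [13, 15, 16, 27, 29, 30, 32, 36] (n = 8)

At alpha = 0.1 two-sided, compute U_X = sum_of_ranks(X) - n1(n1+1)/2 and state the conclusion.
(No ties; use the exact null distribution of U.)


Step 1: Combine and sort all 12 observations; assign midranks.
sorted (value, group): (7,X), (8,X), (13,Y), (14,X), (15,Y), (16,Y), (21,X), (27,Y), (29,Y), (30,Y), (32,Y), (36,Y)
ranks: 7->1, 8->2, 13->3, 14->4, 15->5, 16->6, 21->7, 27->8, 29->9, 30->10, 32->11, 36->12
Step 2: Rank sum for X: R1 = 1 + 2 + 4 + 7 = 14.
Step 3: U_X = R1 - n1(n1+1)/2 = 14 - 4*5/2 = 14 - 10 = 4.
       U_Y = n1*n2 - U_X = 32 - 4 = 28.
Step 4: No ties, so the exact null distribution of U (based on enumerating the C(12,4) = 495 equally likely rank assignments) gives the two-sided p-value.
Step 5: p-value = 0.048485; compare to alpha = 0.1. reject H0.

U_X = 4, p = 0.048485, reject H0 at alpha = 0.1.


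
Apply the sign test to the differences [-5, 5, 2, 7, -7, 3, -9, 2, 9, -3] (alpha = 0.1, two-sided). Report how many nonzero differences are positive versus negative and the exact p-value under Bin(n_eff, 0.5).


Step 1: Discard zero differences. Original n = 10; n_eff = number of nonzero differences = 10.
Nonzero differences (with sign): -5, +5, +2, +7, -7, +3, -9, +2, +9, -3
Step 2: Count signs: positive = 6, negative = 4.
Step 3: Under H0: P(positive) = 0.5, so the number of positives S ~ Bin(10, 0.5).
Step 4: Two-sided exact p-value = sum of Bin(10,0.5) probabilities at or below the observed probability = 0.753906.
Step 5: alpha = 0.1. fail to reject H0.

n_eff = 10, pos = 6, neg = 4, p = 0.753906, fail to reject H0.


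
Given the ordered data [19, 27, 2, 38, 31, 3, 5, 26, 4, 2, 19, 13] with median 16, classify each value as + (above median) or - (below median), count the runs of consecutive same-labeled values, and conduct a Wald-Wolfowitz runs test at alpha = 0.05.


Step 1: Compute median = 16; label A = above, B = below.
Labels in order: AABAABBABBAB  (n_A = 6, n_B = 6)
Step 2: Count runs R = 8.
Step 3: Under H0 (random ordering), E[R] = 2*n_A*n_B/(n_A+n_B) + 1 = 2*6*6/12 + 1 = 7.0000.
        Var[R] = 2*n_A*n_B*(2*n_A*n_B - n_A - n_B) / ((n_A+n_B)^2 * (n_A+n_B-1)) = 4320/1584 = 2.7273.
        SD[R] = 1.6514.
Step 4: Continuity-corrected z = (R - 0.5 - E[R]) / SD[R] = (8 - 0.5 - 7.0000) / 1.6514 = 0.3028.
Step 5: Two-sided p-value via normal approximation = 2*(1 - Phi(|z|)) = 0.762069.
Step 6: alpha = 0.05. fail to reject H0.

R = 8, z = 0.3028, p = 0.762069, fail to reject H0.


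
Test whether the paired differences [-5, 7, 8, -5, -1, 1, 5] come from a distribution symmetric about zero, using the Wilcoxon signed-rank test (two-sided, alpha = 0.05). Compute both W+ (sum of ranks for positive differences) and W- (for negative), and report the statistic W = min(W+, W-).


Step 1: Drop any zero differences (none here) and take |d_i|.
|d| = [5, 7, 8, 5, 1, 1, 5]
Step 2: Midrank |d_i| (ties get averaged ranks).
ranks: |5|->4, |7|->6, |8|->7, |5|->4, |1|->1.5, |1|->1.5, |5|->4
Step 3: Attach original signs; sum ranks with positive sign and with negative sign.
W+ = 6 + 7 + 1.5 + 4 = 18.5
W- = 4 + 4 + 1.5 = 9.5
(Check: W+ + W- = 28 should equal n(n+1)/2 = 28.)
Step 4: Test statistic W = min(W+, W-) = 9.5.
Step 5: Ties in |d|, so use the tie-corrected normal approximation.
        E[W] = n(n+1)/4 = 7*8/4 = 14.
        Tie groups: |d|=1 (t=2), |d|=5 (t=3); sum(t^3 - t) = 30.
        Var[W] = n(n+1)(2n+1)/24 - sum(t^3-t)/48 = 840/24 - 30/48 = 34.375.
        z = (W - E[W]) / sqrt(Var[W]) = (9.5 - 14) / 5.8630 = -0.7675.
        Two-sided p = 2*Phi(z) = 0.442771.
Step 6: alpha = 0.05. fail to reject H0.

W+ = 18.5, W- = 9.5, W = min = 9.5, p = 0.442771, fail to reject H0.


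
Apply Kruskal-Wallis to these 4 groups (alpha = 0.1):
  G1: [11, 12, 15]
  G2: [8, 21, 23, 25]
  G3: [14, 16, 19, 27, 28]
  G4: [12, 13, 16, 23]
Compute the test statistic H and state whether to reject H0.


Step 1: Combine all N = 16 observations and assign midranks.
sorted (value, group, rank): (8,G2,1), (11,G1,2), (12,G1,3.5), (12,G4,3.5), (13,G4,5), (14,G3,6), (15,G1,7), (16,G3,8.5), (16,G4,8.5), (19,G3,10), (21,G2,11), (23,G2,12.5), (23,G4,12.5), (25,G2,14), (27,G3,15), (28,G3,16)
Step 2: Sum ranks within each group.
R_1 = 12.5 (n_1 = 3)
R_2 = 38.5 (n_2 = 4)
R_3 = 55.5 (n_3 = 5)
R_4 = 29.5 (n_4 = 4)
Step 3: H = 12/(N(N+1)) * sum(R_i^2/n_i) - 3(N+1)
     = 12/(16*17) * (12.5^2/3 + 38.5^2/4 + 55.5^2/5 + 29.5^2/4) - 3*17
     = 0.044118 * 1256.26 - 51
     = 4.423162.
Step 4: Ties present; correction factor C = 1 - 18/(16^3 - 16) = 0.995588. Corrected H = 4.423162 / 0.995588 = 4.442762.
Step 5: Under H0, H ~ chi^2(3); p-value = 0.217453.
Step 6: alpha = 0.1. fail to reject H0.

H = 4.4428, df = 3, p = 0.217453, fail to reject H0.


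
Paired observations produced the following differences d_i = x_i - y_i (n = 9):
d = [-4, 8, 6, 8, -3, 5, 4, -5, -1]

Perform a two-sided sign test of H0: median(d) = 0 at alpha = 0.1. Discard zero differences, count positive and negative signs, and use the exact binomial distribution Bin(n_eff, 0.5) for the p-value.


Step 1: Discard zero differences. Original n = 9; n_eff = number of nonzero differences = 9.
Nonzero differences (with sign): -4, +8, +6, +8, -3, +5, +4, -5, -1
Step 2: Count signs: positive = 5, negative = 4.
Step 3: Under H0: P(positive) = 0.5, so the number of positives S ~ Bin(9, 0.5).
Step 4: Two-sided exact p-value = sum of Bin(9,0.5) probabilities at or below the observed probability = 1.000000.
Step 5: alpha = 0.1. fail to reject H0.

n_eff = 9, pos = 5, neg = 4, p = 1.000000, fail to reject H0.


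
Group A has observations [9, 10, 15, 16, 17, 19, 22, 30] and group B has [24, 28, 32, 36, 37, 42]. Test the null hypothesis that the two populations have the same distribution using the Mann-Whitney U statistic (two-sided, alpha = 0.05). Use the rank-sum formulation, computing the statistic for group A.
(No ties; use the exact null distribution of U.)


Step 1: Combine and sort all 14 observations; assign midranks.
sorted (value, group): (9,X), (10,X), (15,X), (16,X), (17,X), (19,X), (22,X), (24,Y), (28,Y), (30,X), (32,Y), (36,Y), (37,Y), (42,Y)
ranks: 9->1, 10->2, 15->3, 16->4, 17->5, 19->6, 22->7, 24->8, 28->9, 30->10, 32->11, 36->12, 37->13, 42->14
Step 2: Rank sum for X: R1 = 1 + 2 + 3 + 4 + 5 + 6 + 7 + 10 = 38.
Step 3: U_X = R1 - n1(n1+1)/2 = 38 - 8*9/2 = 38 - 36 = 2.
       U_Y = n1*n2 - U_X = 48 - 2 = 46.
Step 4: No ties, so the exact null distribution of U (based on enumerating the C(14,8) = 3003 equally likely rank assignments) gives the two-sided p-value.
Step 5: p-value = 0.002664; compare to alpha = 0.05. reject H0.

U_X = 2, p = 0.002664, reject H0 at alpha = 0.05.


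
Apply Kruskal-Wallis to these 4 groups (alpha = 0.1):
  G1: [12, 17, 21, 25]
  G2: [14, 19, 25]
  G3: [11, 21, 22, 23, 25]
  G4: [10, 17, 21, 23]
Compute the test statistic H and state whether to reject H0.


Step 1: Combine all N = 16 observations and assign midranks.
sorted (value, group, rank): (10,G4,1), (11,G3,2), (12,G1,3), (14,G2,4), (17,G1,5.5), (17,G4,5.5), (19,G2,7), (21,G1,9), (21,G3,9), (21,G4,9), (22,G3,11), (23,G3,12.5), (23,G4,12.5), (25,G1,15), (25,G2,15), (25,G3,15)
Step 2: Sum ranks within each group.
R_1 = 32.5 (n_1 = 4)
R_2 = 26 (n_2 = 3)
R_3 = 49.5 (n_3 = 5)
R_4 = 28 (n_4 = 4)
Step 3: H = 12/(N(N+1)) * sum(R_i^2/n_i) - 3(N+1)
     = 12/(16*17) * (32.5^2/4 + 26^2/3 + 49.5^2/5 + 28^2/4) - 3*17
     = 0.044118 * 1175.45 - 51
     = 0.857904.
Step 4: Ties present; correction factor C = 1 - 60/(16^3 - 16) = 0.985294. Corrected H = 0.857904 / 0.985294 = 0.870709.
Step 5: Under H0, H ~ chi^2(3); p-value = 0.832490.
Step 6: alpha = 0.1. fail to reject H0.

H = 0.8707, df = 3, p = 0.832490, fail to reject H0.


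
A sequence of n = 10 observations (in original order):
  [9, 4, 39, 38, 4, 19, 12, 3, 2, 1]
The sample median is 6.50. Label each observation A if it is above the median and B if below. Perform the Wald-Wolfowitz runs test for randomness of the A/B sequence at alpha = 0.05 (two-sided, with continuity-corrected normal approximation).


Step 1: Compute median = 6.50; label A = above, B = below.
Labels in order: ABAABAABBB  (n_A = 5, n_B = 5)
Step 2: Count runs R = 6.
Step 3: Under H0 (random ordering), E[R] = 2*n_A*n_B/(n_A+n_B) + 1 = 2*5*5/10 + 1 = 6.0000.
        Var[R] = 2*n_A*n_B*(2*n_A*n_B - n_A - n_B) / ((n_A+n_B)^2 * (n_A+n_B-1)) = 2000/900 = 2.2222.
        SD[R] = 1.4907.
Step 4: R = E[R], so z = 0 with no continuity correction.
Step 5: Two-sided p-value via normal approximation = 2*(1 - Phi(|z|)) = 1.000000.
Step 6: alpha = 0.05. fail to reject H0.

R = 6, z = 0.0000, p = 1.000000, fail to reject H0.


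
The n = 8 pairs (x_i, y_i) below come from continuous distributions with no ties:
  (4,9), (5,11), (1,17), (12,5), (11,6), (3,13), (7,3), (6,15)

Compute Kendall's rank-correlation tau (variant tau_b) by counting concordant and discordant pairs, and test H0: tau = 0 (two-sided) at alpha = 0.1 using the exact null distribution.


Step 1: Enumerate the 28 unordered pairs (i,j) with i<j and classify each by sign(x_j-x_i) * sign(y_j-y_i).
  (1,2):dx=+1,dy=+2->C; (1,3):dx=-3,dy=+8->D; (1,4):dx=+8,dy=-4->D; (1,5):dx=+7,dy=-3->D
  (1,6):dx=-1,dy=+4->D; (1,7):dx=+3,dy=-6->D; (1,8):dx=+2,dy=+6->C; (2,3):dx=-4,dy=+6->D
  (2,4):dx=+7,dy=-6->D; (2,5):dx=+6,dy=-5->D; (2,6):dx=-2,dy=+2->D; (2,7):dx=+2,dy=-8->D
  (2,8):dx=+1,dy=+4->C; (3,4):dx=+11,dy=-12->D; (3,5):dx=+10,dy=-11->D; (3,6):dx=+2,dy=-4->D
  (3,7):dx=+6,dy=-14->D; (3,8):dx=+5,dy=-2->D; (4,5):dx=-1,dy=+1->D; (4,6):dx=-9,dy=+8->D
  (4,7):dx=-5,dy=-2->C; (4,8):dx=-6,dy=+10->D; (5,6):dx=-8,dy=+7->D; (5,7):dx=-4,dy=-3->C
  (5,8):dx=-5,dy=+9->D; (6,7):dx=+4,dy=-10->D; (6,8):dx=+3,dy=+2->C; (7,8):dx=-1,dy=+12->D
Step 2: C = 6, D = 22, total pairs = 28.
Step 3: tau = (C - D)/(n(n-1)/2) = (6 - 22)/28 = -0.571429.
Step 4: Exact two-sided p-value (enumerate n! = 40320 permutations of y under H0): p = 0.061012.
Step 5: alpha = 0.1. reject H0.

tau_b = -0.5714 (C=6, D=22), p = 0.061012, reject H0.


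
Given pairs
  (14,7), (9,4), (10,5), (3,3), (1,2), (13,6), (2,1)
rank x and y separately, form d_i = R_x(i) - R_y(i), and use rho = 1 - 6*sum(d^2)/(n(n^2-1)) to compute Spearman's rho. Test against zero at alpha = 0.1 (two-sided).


Step 1: Rank x and y separately (midranks; no ties here).
rank(x): 14->7, 9->4, 10->5, 3->3, 1->1, 13->6, 2->2
rank(y): 7->7, 4->4, 5->5, 3->3, 2->2, 6->6, 1->1
Step 2: d_i = R_x(i) - R_y(i); compute d_i^2.
  (7-7)^2=0, (4-4)^2=0, (5-5)^2=0, (3-3)^2=0, (1-2)^2=1, (6-6)^2=0, (2-1)^2=1
sum(d^2) = 2.
Step 3: rho = 1 - 6*2 / (7*(7^2 - 1)) = 1 - 12/336 = 0.964286.
Step 4: Under H0, t = rho * sqrt((n-2)/(1-rho^2)) = 8.1408 ~ t(5).
Step 5: Two-sided p-value from the t-distribution with 5 df = 0.000454.
Step 6: alpha = 0.1. reject H0.

rho = 0.9643, p = 0.000454, reject H0 at alpha = 0.1.


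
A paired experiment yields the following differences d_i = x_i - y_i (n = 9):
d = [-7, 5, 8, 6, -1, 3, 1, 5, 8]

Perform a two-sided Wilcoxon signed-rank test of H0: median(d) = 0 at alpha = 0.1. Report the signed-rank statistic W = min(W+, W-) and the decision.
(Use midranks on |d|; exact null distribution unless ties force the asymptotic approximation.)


Step 1: Drop any zero differences (none here) and take |d_i|.
|d| = [7, 5, 8, 6, 1, 3, 1, 5, 8]
Step 2: Midrank |d_i| (ties get averaged ranks).
ranks: |7|->7, |5|->4.5, |8|->8.5, |6|->6, |1|->1.5, |3|->3, |1|->1.5, |5|->4.5, |8|->8.5
Step 3: Attach original signs; sum ranks with positive sign and with negative sign.
W+ = 4.5 + 8.5 + 6 + 3 + 1.5 + 4.5 + 8.5 = 36.5
W- = 7 + 1.5 = 8.5
(Check: W+ + W- = 45 should equal n(n+1)/2 = 45.)
Step 4: Test statistic W = min(W+, W-) = 8.5.
Step 5: Ties in |d|, so use the tie-corrected normal approximation.
        E[W] = n(n+1)/4 = 9*10/4 = 22.5.
        Tie groups: |d|=1 (t=2), |d|=5 (t=2), |d|=8 (t=2); sum(t^3 - t) = 18.
        Var[W] = n(n+1)(2n+1)/24 - sum(t^3-t)/48 = 1710/24 - 18/48 = 70.875.
        z = (W - E[W]) / sqrt(Var[W]) = (8.5 - 22.5) / 8.4187 = -1.6630.
        Two-sided p = 2*Phi(z) = 0.096321.
Step 6: alpha = 0.1. reject H0.

W+ = 36.5, W- = 8.5, W = min = 8.5, p = 0.096321, reject H0.


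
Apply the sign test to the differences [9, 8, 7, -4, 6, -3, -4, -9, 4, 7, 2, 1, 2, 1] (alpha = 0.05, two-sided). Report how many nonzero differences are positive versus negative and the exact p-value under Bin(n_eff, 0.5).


Step 1: Discard zero differences. Original n = 14; n_eff = number of nonzero differences = 14.
Nonzero differences (with sign): +9, +8, +7, -4, +6, -3, -4, -9, +4, +7, +2, +1, +2, +1
Step 2: Count signs: positive = 10, negative = 4.
Step 3: Under H0: P(positive) = 0.5, so the number of positives S ~ Bin(14, 0.5).
Step 4: Two-sided exact p-value = sum of Bin(14,0.5) probabilities at or below the observed probability = 0.179565.
Step 5: alpha = 0.05. fail to reject H0.

n_eff = 14, pos = 10, neg = 4, p = 0.179565, fail to reject H0.


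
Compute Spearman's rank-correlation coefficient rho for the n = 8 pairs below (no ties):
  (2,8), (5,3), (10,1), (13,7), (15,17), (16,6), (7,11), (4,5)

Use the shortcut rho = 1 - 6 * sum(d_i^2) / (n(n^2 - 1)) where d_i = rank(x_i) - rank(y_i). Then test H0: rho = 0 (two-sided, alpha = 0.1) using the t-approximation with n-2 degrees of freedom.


Step 1: Rank x and y separately (midranks; no ties here).
rank(x): 2->1, 5->3, 10->5, 13->6, 15->7, 16->8, 7->4, 4->2
rank(y): 8->6, 3->2, 1->1, 7->5, 17->8, 6->4, 11->7, 5->3
Step 2: d_i = R_x(i) - R_y(i); compute d_i^2.
  (1-6)^2=25, (3-2)^2=1, (5-1)^2=16, (6-5)^2=1, (7-8)^2=1, (8-4)^2=16, (4-7)^2=9, (2-3)^2=1
sum(d^2) = 70.
Step 3: rho = 1 - 6*70 / (8*(8^2 - 1)) = 1 - 420/504 = 0.166667.
Step 4: Under H0, t = rho * sqrt((n-2)/(1-rho^2)) = 0.4140 ~ t(6).
Step 5: Two-sided p-value from the t-distribution with 6 df = 0.693239.
Step 6: alpha = 0.1. fail to reject H0.

rho = 0.1667, p = 0.693239, fail to reject H0 at alpha = 0.1.


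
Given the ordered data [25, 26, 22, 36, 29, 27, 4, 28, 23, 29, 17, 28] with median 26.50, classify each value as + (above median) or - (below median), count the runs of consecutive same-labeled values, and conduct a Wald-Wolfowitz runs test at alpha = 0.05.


Step 1: Compute median = 26.50; label A = above, B = below.
Labels in order: BBBAAABABABA  (n_A = 6, n_B = 6)
Step 2: Count runs R = 8.
Step 3: Under H0 (random ordering), E[R] = 2*n_A*n_B/(n_A+n_B) + 1 = 2*6*6/12 + 1 = 7.0000.
        Var[R] = 2*n_A*n_B*(2*n_A*n_B - n_A - n_B) / ((n_A+n_B)^2 * (n_A+n_B-1)) = 4320/1584 = 2.7273.
        SD[R] = 1.6514.
Step 4: Continuity-corrected z = (R - 0.5 - E[R]) / SD[R] = (8 - 0.5 - 7.0000) / 1.6514 = 0.3028.
Step 5: Two-sided p-value via normal approximation = 2*(1 - Phi(|z|)) = 0.762069.
Step 6: alpha = 0.05. fail to reject H0.

R = 8, z = 0.3028, p = 0.762069, fail to reject H0.


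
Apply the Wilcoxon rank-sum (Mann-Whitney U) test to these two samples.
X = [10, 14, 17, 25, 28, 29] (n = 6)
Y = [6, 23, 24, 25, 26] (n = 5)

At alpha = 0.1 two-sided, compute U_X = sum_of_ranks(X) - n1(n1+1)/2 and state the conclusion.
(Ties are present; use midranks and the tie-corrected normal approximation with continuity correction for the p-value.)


Step 1: Combine and sort all 11 observations; assign midranks.
sorted (value, group): (6,Y), (10,X), (14,X), (17,X), (23,Y), (24,Y), (25,X), (25,Y), (26,Y), (28,X), (29,X)
ranks: 6->1, 10->2, 14->3, 17->4, 23->5, 24->6, 25->7.5, 25->7.5, 26->9, 28->10, 29->11
Step 2: Rank sum for X: R1 = 2 + 3 + 4 + 7.5 + 10 + 11 = 37.5.
Step 3: U_X = R1 - n1(n1+1)/2 = 37.5 - 6*7/2 = 37.5 - 21 = 16.5.
       U_Y = n1*n2 - U_X = 30 - 16.5 = 13.5.
Step 4: Ties are present, so use the tie-corrected normal approximation (with continuity correction) for the p-value.
Step 5: p-value = 0.854805; compare to alpha = 0.1. fail to reject H0.

U_X = 16.5, p = 0.854805, fail to reject H0 at alpha = 0.1.


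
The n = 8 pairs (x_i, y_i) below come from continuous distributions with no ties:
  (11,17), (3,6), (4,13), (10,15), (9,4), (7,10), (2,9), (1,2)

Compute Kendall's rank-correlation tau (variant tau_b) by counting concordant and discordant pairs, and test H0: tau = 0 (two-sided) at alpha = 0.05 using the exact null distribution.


Step 1: Enumerate the 28 unordered pairs (i,j) with i<j and classify each by sign(x_j-x_i) * sign(y_j-y_i).
  (1,2):dx=-8,dy=-11->C; (1,3):dx=-7,dy=-4->C; (1,4):dx=-1,dy=-2->C; (1,5):dx=-2,dy=-13->C
  (1,6):dx=-4,dy=-7->C; (1,7):dx=-9,dy=-8->C; (1,8):dx=-10,dy=-15->C; (2,3):dx=+1,dy=+7->C
  (2,4):dx=+7,dy=+9->C; (2,5):dx=+6,dy=-2->D; (2,6):dx=+4,dy=+4->C; (2,7):dx=-1,dy=+3->D
  (2,8):dx=-2,dy=-4->C; (3,4):dx=+6,dy=+2->C; (3,5):dx=+5,dy=-9->D; (3,6):dx=+3,dy=-3->D
  (3,7):dx=-2,dy=-4->C; (3,8):dx=-3,dy=-11->C; (4,5):dx=-1,dy=-11->C; (4,6):dx=-3,dy=-5->C
  (4,7):dx=-8,dy=-6->C; (4,8):dx=-9,dy=-13->C; (5,6):dx=-2,dy=+6->D; (5,7):dx=-7,dy=+5->D
  (5,8):dx=-8,dy=-2->C; (6,7):dx=-5,dy=-1->C; (6,8):dx=-6,dy=-8->C; (7,8):dx=-1,dy=-7->C
Step 2: C = 22, D = 6, total pairs = 28.
Step 3: tau = (C - D)/(n(n-1)/2) = (22 - 6)/28 = 0.571429.
Step 4: Exact two-sided p-value (enumerate n! = 40320 permutations of y under H0): p = 0.061012.
Step 5: alpha = 0.05. fail to reject H0.

tau_b = 0.5714 (C=22, D=6), p = 0.061012, fail to reject H0.


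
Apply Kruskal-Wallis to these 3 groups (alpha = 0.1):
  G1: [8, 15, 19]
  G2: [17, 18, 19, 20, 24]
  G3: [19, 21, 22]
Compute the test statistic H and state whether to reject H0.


Step 1: Combine all N = 11 observations and assign midranks.
sorted (value, group, rank): (8,G1,1), (15,G1,2), (17,G2,3), (18,G2,4), (19,G1,6), (19,G2,6), (19,G3,6), (20,G2,8), (21,G3,9), (22,G3,10), (24,G2,11)
Step 2: Sum ranks within each group.
R_1 = 9 (n_1 = 3)
R_2 = 32 (n_2 = 5)
R_3 = 25 (n_3 = 3)
Step 3: H = 12/(N(N+1)) * sum(R_i^2/n_i) - 3(N+1)
     = 12/(11*12) * (9^2/3 + 32^2/5 + 25^2/3) - 3*12
     = 0.090909 * 440.133 - 36
     = 4.012121.
Step 4: Ties present; correction factor C = 1 - 24/(11^3 - 11) = 0.981818. Corrected H = 4.012121 / 0.981818 = 4.086420.
Step 5: Under H0, H ~ chi^2(2); p-value = 0.129612.
Step 6: alpha = 0.1. fail to reject H0.

H = 4.0864, df = 2, p = 0.129612, fail to reject H0.


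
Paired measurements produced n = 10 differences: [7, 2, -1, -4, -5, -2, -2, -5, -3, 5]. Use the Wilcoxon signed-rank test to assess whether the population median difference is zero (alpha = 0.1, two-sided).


Step 1: Drop any zero differences (none here) and take |d_i|.
|d| = [7, 2, 1, 4, 5, 2, 2, 5, 3, 5]
Step 2: Midrank |d_i| (ties get averaged ranks).
ranks: |7|->10, |2|->3, |1|->1, |4|->6, |5|->8, |2|->3, |2|->3, |5|->8, |3|->5, |5|->8
Step 3: Attach original signs; sum ranks with positive sign and with negative sign.
W+ = 10 + 3 + 8 = 21
W- = 1 + 6 + 8 + 3 + 3 + 8 + 5 = 34
(Check: W+ + W- = 55 should equal n(n+1)/2 = 55.)
Step 4: Test statistic W = min(W+, W-) = 21.
Step 5: Ties in |d|, so use the tie-corrected normal approximation.
        E[W] = n(n+1)/4 = 10*11/4 = 27.5.
        Tie groups: |d|=2 (t=3), |d|=5 (t=3); sum(t^3 - t) = 48.
        Var[W] = n(n+1)(2n+1)/24 - sum(t^3-t)/48 = 2310/24 - 48/48 = 95.25.
        z = (W - E[W]) / sqrt(Var[W]) = (21 - 27.5) / 9.7596 = -0.6660.
        Two-sided p = 2*Phi(z) = 0.505405.
Step 6: alpha = 0.1. fail to reject H0.

W+ = 21, W- = 34, W = min = 21, p = 0.505405, fail to reject H0.


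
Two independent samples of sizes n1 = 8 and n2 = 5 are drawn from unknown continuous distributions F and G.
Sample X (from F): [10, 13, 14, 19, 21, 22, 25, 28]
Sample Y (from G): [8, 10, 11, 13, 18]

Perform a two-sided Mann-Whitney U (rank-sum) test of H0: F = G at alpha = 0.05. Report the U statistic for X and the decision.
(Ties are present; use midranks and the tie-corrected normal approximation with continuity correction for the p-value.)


Step 1: Combine and sort all 13 observations; assign midranks.
sorted (value, group): (8,Y), (10,X), (10,Y), (11,Y), (13,X), (13,Y), (14,X), (18,Y), (19,X), (21,X), (22,X), (25,X), (28,X)
ranks: 8->1, 10->2.5, 10->2.5, 11->4, 13->5.5, 13->5.5, 14->7, 18->8, 19->9, 21->10, 22->11, 25->12, 28->13
Step 2: Rank sum for X: R1 = 2.5 + 5.5 + 7 + 9 + 10 + 11 + 12 + 13 = 70.
Step 3: U_X = R1 - n1(n1+1)/2 = 70 - 8*9/2 = 70 - 36 = 34.
       U_Y = n1*n2 - U_X = 40 - 34 = 6.
Step 4: Ties are present, so use the tie-corrected normal approximation (with continuity correction) for the p-value.
Step 5: p-value = 0.047519; compare to alpha = 0.05. reject H0.

U_X = 34, p = 0.047519, reject H0 at alpha = 0.05.


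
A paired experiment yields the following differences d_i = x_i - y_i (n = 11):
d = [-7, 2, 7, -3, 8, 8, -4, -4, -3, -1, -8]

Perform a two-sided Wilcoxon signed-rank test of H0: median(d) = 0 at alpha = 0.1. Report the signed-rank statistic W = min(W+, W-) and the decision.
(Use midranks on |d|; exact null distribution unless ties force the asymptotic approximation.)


Step 1: Drop any zero differences (none here) and take |d_i|.
|d| = [7, 2, 7, 3, 8, 8, 4, 4, 3, 1, 8]
Step 2: Midrank |d_i| (ties get averaged ranks).
ranks: |7|->7.5, |2|->2, |7|->7.5, |3|->3.5, |8|->10, |8|->10, |4|->5.5, |4|->5.5, |3|->3.5, |1|->1, |8|->10
Step 3: Attach original signs; sum ranks with positive sign and with negative sign.
W+ = 2 + 7.5 + 10 + 10 = 29.5
W- = 7.5 + 3.5 + 5.5 + 5.5 + 3.5 + 1 + 10 = 36.5
(Check: W+ + W- = 66 should equal n(n+1)/2 = 66.)
Step 4: Test statistic W = min(W+, W-) = 29.5.
Step 5: Ties in |d|, so use the tie-corrected normal approximation.
        E[W] = n(n+1)/4 = 11*12/4 = 33.
        Tie groups: |d|=3 (t=2), |d|=4 (t=2), |d|=7 (t=2), |d|=8 (t=3); sum(t^3 - t) = 42.
        Var[W] = n(n+1)(2n+1)/24 - sum(t^3-t)/48 = 3036/24 - 42/48 = 125.625.
        z = (W - E[W]) / sqrt(Var[W]) = (29.5 - 33) / 11.2083 = -0.3123.
        Two-sided p = 2*Phi(z) = 0.754835.
Step 6: alpha = 0.1. fail to reject H0.

W+ = 29.5, W- = 36.5, W = min = 29.5, p = 0.754835, fail to reject H0.


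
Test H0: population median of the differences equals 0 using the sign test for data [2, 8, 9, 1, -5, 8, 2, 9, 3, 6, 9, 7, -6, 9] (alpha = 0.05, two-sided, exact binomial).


Step 1: Discard zero differences. Original n = 14; n_eff = number of nonzero differences = 14.
Nonzero differences (with sign): +2, +8, +9, +1, -5, +8, +2, +9, +3, +6, +9, +7, -6, +9
Step 2: Count signs: positive = 12, negative = 2.
Step 3: Under H0: P(positive) = 0.5, so the number of positives S ~ Bin(14, 0.5).
Step 4: Two-sided exact p-value = sum of Bin(14,0.5) probabilities at or below the observed probability = 0.012939.
Step 5: alpha = 0.05. reject H0.

n_eff = 14, pos = 12, neg = 2, p = 0.012939, reject H0.


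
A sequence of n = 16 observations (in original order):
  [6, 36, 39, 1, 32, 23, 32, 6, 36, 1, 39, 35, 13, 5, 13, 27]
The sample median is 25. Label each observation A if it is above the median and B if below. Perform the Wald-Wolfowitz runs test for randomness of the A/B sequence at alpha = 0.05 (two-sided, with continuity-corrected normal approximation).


Step 1: Compute median = 25; label A = above, B = below.
Labels in order: BAABABABABAABBBA  (n_A = 8, n_B = 8)
Step 2: Count runs R = 12.
Step 3: Under H0 (random ordering), E[R] = 2*n_A*n_B/(n_A+n_B) + 1 = 2*8*8/16 + 1 = 9.0000.
        Var[R] = 2*n_A*n_B*(2*n_A*n_B - n_A - n_B) / ((n_A+n_B)^2 * (n_A+n_B-1)) = 14336/3840 = 3.7333.
        SD[R] = 1.9322.
Step 4: Continuity-corrected z = (R - 0.5 - E[R]) / SD[R] = (12 - 0.5 - 9.0000) / 1.9322 = 1.2939.
Step 5: Two-sided p-value via normal approximation = 2*(1 - Phi(|z|)) = 0.195709.
Step 6: alpha = 0.05. fail to reject H0.

R = 12, z = 1.2939, p = 0.195709, fail to reject H0.


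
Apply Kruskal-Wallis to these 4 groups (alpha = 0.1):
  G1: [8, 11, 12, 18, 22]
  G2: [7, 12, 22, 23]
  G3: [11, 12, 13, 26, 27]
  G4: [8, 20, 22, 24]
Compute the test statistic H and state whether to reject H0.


Step 1: Combine all N = 18 observations and assign midranks.
sorted (value, group, rank): (7,G2,1), (8,G1,2.5), (8,G4,2.5), (11,G1,4.5), (11,G3,4.5), (12,G1,7), (12,G2,7), (12,G3,7), (13,G3,9), (18,G1,10), (20,G4,11), (22,G1,13), (22,G2,13), (22,G4,13), (23,G2,15), (24,G4,16), (26,G3,17), (27,G3,18)
Step 2: Sum ranks within each group.
R_1 = 37 (n_1 = 5)
R_2 = 36 (n_2 = 4)
R_3 = 55.5 (n_3 = 5)
R_4 = 42.5 (n_4 = 4)
Step 3: H = 12/(N(N+1)) * sum(R_i^2/n_i) - 3(N+1)
     = 12/(18*19) * (37^2/5 + 36^2/4 + 55.5^2/5 + 42.5^2/4) - 3*19
     = 0.035088 * 1665.41 - 57
     = 1.435526.
Step 4: Ties present; correction factor C = 1 - 60/(18^3 - 18) = 0.989680. Corrected H = 1.435526 / 0.989680 = 1.450495.
Step 5: Under H0, H ~ chi^2(3); p-value = 0.693742.
Step 6: alpha = 0.1. fail to reject H0.

H = 1.4505, df = 3, p = 0.693742, fail to reject H0.


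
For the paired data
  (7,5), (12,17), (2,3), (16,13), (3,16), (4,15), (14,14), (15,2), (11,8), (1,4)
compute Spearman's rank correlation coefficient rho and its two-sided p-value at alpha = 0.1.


Step 1: Rank x and y separately (midranks; no ties here).
rank(x): 7->5, 12->7, 2->2, 16->10, 3->3, 4->4, 14->8, 15->9, 11->6, 1->1
rank(y): 5->4, 17->10, 3->2, 13->6, 16->9, 15->8, 14->7, 2->1, 8->5, 4->3
Step 2: d_i = R_x(i) - R_y(i); compute d_i^2.
  (5-4)^2=1, (7-10)^2=9, (2-2)^2=0, (10-6)^2=16, (3-9)^2=36, (4-8)^2=16, (8-7)^2=1, (9-1)^2=64, (6-5)^2=1, (1-3)^2=4
sum(d^2) = 148.
Step 3: rho = 1 - 6*148 / (10*(10^2 - 1)) = 1 - 888/990 = 0.103030.
Step 4: Under H0, t = rho * sqrt((n-2)/(1-rho^2)) = 0.2930 ~ t(8).
Step 5: Two-sided p-value from the t-distribution with 8 df = 0.776998.
Step 6: alpha = 0.1. fail to reject H0.

rho = 0.1030, p = 0.776998, fail to reject H0 at alpha = 0.1.


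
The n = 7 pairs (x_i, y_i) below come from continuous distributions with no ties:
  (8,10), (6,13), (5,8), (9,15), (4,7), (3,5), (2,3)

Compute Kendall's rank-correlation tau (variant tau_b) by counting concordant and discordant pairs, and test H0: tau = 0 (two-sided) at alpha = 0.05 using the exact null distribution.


Step 1: Enumerate the 21 unordered pairs (i,j) with i<j and classify each by sign(x_j-x_i) * sign(y_j-y_i).
  (1,2):dx=-2,dy=+3->D; (1,3):dx=-3,dy=-2->C; (1,4):dx=+1,dy=+5->C; (1,5):dx=-4,dy=-3->C
  (1,6):dx=-5,dy=-5->C; (1,7):dx=-6,dy=-7->C; (2,3):dx=-1,dy=-5->C; (2,4):dx=+3,dy=+2->C
  (2,5):dx=-2,dy=-6->C; (2,6):dx=-3,dy=-8->C; (2,7):dx=-4,dy=-10->C; (3,4):dx=+4,dy=+7->C
  (3,5):dx=-1,dy=-1->C; (3,6):dx=-2,dy=-3->C; (3,7):dx=-3,dy=-5->C; (4,5):dx=-5,dy=-8->C
  (4,6):dx=-6,dy=-10->C; (4,7):dx=-7,dy=-12->C; (5,6):dx=-1,dy=-2->C; (5,7):dx=-2,dy=-4->C
  (6,7):dx=-1,dy=-2->C
Step 2: C = 20, D = 1, total pairs = 21.
Step 3: tau = (C - D)/(n(n-1)/2) = (20 - 1)/21 = 0.904762.
Step 4: Exact two-sided p-value (enumerate n! = 5040 permutations of y under H0): p = 0.002778.
Step 5: alpha = 0.05. reject H0.

tau_b = 0.9048 (C=20, D=1), p = 0.002778, reject H0.


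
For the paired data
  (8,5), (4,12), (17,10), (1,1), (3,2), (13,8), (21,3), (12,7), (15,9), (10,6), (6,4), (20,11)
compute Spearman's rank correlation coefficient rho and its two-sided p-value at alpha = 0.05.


Step 1: Rank x and y separately (midranks; no ties here).
rank(x): 8->5, 4->3, 17->10, 1->1, 3->2, 13->8, 21->12, 12->7, 15->9, 10->6, 6->4, 20->11
rank(y): 5->5, 12->12, 10->10, 1->1, 2->2, 8->8, 3->3, 7->7, 9->9, 6->6, 4->4, 11->11
Step 2: d_i = R_x(i) - R_y(i); compute d_i^2.
  (5-5)^2=0, (3-12)^2=81, (10-10)^2=0, (1-1)^2=0, (2-2)^2=0, (8-8)^2=0, (12-3)^2=81, (7-7)^2=0, (9-9)^2=0, (6-6)^2=0, (4-4)^2=0, (11-11)^2=0
sum(d^2) = 162.
Step 3: rho = 1 - 6*162 / (12*(12^2 - 1)) = 1 - 972/1716 = 0.433566.
Step 4: Under H0, t = rho * sqrt((n-2)/(1-rho^2)) = 1.5215 ~ t(10).
Step 5: Two-sided p-value from the t-distribution with 10 df = 0.159106.
Step 6: alpha = 0.05. fail to reject H0.

rho = 0.4336, p = 0.159106, fail to reject H0 at alpha = 0.05.
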